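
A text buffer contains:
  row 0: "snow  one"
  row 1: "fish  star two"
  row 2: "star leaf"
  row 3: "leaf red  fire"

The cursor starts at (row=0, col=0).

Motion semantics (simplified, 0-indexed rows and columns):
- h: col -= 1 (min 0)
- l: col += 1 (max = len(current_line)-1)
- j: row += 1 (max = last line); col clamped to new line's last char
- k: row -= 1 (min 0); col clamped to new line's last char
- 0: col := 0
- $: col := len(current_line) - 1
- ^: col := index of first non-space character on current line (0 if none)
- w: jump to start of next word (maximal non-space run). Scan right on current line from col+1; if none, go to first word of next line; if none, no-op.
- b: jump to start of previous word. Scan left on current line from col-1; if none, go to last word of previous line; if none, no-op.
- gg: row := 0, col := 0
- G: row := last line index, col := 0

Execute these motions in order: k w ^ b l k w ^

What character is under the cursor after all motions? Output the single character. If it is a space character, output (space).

After 1 (k): row=0 col=0 char='s'
After 2 (w): row=0 col=6 char='o'
After 3 (^): row=0 col=0 char='s'
After 4 (b): row=0 col=0 char='s'
After 5 (l): row=0 col=1 char='n'
After 6 (k): row=0 col=1 char='n'
After 7 (w): row=0 col=6 char='o'
After 8 (^): row=0 col=0 char='s'

Answer: s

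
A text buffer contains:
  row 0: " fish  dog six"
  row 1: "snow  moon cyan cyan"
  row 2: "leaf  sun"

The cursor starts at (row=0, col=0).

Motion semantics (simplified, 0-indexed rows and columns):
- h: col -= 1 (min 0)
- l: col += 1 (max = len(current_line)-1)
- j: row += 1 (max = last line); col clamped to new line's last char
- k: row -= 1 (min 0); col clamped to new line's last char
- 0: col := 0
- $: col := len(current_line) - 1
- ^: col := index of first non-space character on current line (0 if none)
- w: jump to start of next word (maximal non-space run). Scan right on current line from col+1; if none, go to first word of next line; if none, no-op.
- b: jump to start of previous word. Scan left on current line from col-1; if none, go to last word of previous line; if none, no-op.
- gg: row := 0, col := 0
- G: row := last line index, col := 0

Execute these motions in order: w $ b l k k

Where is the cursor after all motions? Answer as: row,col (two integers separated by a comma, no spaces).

Answer: 0,12

Derivation:
After 1 (w): row=0 col=1 char='f'
After 2 ($): row=0 col=13 char='x'
After 3 (b): row=0 col=11 char='s'
After 4 (l): row=0 col=12 char='i'
After 5 (k): row=0 col=12 char='i'
After 6 (k): row=0 col=12 char='i'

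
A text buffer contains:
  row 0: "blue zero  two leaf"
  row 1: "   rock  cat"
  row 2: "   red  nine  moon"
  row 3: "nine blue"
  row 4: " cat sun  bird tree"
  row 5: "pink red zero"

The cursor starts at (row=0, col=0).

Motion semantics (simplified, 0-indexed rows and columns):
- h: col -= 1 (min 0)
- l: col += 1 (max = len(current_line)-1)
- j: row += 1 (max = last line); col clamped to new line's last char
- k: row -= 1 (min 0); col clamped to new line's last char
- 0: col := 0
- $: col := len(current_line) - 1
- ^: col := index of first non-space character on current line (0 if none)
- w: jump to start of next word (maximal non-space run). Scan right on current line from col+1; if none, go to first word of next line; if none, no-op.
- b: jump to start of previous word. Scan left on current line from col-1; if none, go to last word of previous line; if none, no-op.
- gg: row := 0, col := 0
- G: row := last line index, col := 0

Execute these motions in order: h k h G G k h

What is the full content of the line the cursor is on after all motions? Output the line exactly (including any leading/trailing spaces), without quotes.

Answer:  cat sun  bird tree

Derivation:
After 1 (h): row=0 col=0 char='b'
After 2 (k): row=0 col=0 char='b'
After 3 (h): row=0 col=0 char='b'
After 4 (G): row=5 col=0 char='p'
After 5 (G): row=5 col=0 char='p'
After 6 (k): row=4 col=0 char='_'
After 7 (h): row=4 col=0 char='_'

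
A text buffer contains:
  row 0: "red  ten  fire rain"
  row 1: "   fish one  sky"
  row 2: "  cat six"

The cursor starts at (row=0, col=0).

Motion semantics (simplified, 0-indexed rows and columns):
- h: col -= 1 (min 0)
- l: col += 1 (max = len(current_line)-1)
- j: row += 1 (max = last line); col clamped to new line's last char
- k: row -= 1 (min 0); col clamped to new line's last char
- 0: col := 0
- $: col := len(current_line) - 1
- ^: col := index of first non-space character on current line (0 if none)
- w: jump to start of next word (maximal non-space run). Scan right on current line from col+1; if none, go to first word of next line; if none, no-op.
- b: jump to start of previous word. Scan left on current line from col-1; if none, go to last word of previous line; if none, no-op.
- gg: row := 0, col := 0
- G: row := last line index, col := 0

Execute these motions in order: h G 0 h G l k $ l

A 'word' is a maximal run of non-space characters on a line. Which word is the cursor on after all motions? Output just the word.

After 1 (h): row=0 col=0 char='r'
After 2 (G): row=2 col=0 char='_'
After 3 (0): row=2 col=0 char='_'
After 4 (h): row=2 col=0 char='_'
After 5 (G): row=2 col=0 char='_'
After 6 (l): row=2 col=1 char='_'
After 7 (k): row=1 col=1 char='_'
After 8 ($): row=1 col=15 char='y'
After 9 (l): row=1 col=15 char='y'

Answer: sky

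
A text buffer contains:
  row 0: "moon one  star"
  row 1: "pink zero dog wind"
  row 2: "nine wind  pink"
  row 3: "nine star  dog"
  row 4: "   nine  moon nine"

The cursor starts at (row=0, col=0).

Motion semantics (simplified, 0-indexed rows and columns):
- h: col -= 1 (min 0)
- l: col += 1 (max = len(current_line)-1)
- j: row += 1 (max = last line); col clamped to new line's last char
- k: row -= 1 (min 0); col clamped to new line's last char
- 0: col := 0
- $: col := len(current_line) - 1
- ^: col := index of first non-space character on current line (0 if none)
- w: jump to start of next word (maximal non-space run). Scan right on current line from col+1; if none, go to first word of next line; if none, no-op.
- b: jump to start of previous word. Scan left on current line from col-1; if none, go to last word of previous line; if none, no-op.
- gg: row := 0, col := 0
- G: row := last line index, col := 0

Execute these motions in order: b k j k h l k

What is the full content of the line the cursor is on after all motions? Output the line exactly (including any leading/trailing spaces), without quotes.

After 1 (b): row=0 col=0 char='m'
After 2 (k): row=0 col=0 char='m'
After 3 (j): row=1 col=0 char='p'
After 4 (k): row=0 col=0 char='m'
After 5 (h): row=0 col=0 char='m'
After 6 (l): row=0 col=1 char='o'
After 7 (k): row=0 col=1 char='o'

Answer: moon one  star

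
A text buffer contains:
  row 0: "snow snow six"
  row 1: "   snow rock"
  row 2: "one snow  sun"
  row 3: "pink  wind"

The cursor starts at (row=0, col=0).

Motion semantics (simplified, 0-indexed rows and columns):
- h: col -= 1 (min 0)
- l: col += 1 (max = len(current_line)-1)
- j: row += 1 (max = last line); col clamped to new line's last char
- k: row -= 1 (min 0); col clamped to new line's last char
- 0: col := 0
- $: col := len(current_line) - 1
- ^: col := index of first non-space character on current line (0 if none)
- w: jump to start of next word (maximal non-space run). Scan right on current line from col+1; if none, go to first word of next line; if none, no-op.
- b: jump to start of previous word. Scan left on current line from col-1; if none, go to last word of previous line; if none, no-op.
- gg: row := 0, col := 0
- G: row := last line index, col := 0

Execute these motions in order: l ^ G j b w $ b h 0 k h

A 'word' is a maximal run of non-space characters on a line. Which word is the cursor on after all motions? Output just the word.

Answer: one

Derivation:
After 1 (l): row=0 col=1 char='n'
After 2 (^): row=0 col=0 char='s'
After 3 (G): row=3 col=0 char='p'
After 4 (j): row=3 col=0 char='p'
After 5 (b): row=2 col=10 char='s'
After 6 (w): row=3 col=0 char='p'
After 7 ($): row=3 col=9 char='d'
After 8 (b): row=3 col=6 char='w'
After 9 (h): row=3 col=5 char='_'
After 10 (0): row=3 col=0 char='p'
After 11 (k): row=2 col=0 char='o'
After 12 (h): row=2 col=0 char='o'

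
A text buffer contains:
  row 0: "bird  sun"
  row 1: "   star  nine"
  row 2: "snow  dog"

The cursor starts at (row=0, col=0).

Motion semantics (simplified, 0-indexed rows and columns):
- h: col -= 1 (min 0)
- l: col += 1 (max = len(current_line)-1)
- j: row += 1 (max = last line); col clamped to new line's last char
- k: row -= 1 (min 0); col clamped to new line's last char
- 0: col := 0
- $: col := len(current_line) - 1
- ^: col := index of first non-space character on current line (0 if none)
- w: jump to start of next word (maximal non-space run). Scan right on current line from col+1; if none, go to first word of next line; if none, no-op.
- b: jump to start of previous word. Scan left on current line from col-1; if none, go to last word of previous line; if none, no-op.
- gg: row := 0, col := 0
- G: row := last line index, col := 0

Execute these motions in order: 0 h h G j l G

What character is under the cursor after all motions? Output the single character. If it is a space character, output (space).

After 1 (0): row=0 col=0 char='b'
After 2 (h): row=0 col=0 char='b'
After 3 (h): row=0 col=0 char='b'
After 4 (G): row=2 col=0 char='s'
After 5 (j): row=2 col=0 char='s'
After 6 (l): row=2 col=1 char='n'
After 7 (G): row=2 col=0 char='s'

Answer: s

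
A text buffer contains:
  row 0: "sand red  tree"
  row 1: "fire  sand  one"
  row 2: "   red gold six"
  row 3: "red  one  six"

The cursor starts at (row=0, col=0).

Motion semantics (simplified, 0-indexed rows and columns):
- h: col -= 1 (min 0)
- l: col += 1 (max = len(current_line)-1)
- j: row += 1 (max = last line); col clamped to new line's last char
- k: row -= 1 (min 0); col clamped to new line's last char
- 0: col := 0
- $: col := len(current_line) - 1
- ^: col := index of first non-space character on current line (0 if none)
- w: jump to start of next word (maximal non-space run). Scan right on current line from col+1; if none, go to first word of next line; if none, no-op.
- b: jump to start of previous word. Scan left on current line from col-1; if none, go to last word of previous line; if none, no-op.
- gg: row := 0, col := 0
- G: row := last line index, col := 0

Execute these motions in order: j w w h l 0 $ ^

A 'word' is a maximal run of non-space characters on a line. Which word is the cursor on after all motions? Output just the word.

Answer: fire

Derivation:
After 1 (j): row=1 col=0 char='f'
After 2 (w): row=1 col=6 char='s'
After 3 (w): row=1 col=12 char='o'
After 4 (h): row=1 col=11 char='_'
After 5 (l): row=1 col=12 char='o'
After 6 (0): row=1 col=0 char='f'
After 7 ($): row=1 col=14 char='e'
After 8 (^): row=1 col=0 char='f'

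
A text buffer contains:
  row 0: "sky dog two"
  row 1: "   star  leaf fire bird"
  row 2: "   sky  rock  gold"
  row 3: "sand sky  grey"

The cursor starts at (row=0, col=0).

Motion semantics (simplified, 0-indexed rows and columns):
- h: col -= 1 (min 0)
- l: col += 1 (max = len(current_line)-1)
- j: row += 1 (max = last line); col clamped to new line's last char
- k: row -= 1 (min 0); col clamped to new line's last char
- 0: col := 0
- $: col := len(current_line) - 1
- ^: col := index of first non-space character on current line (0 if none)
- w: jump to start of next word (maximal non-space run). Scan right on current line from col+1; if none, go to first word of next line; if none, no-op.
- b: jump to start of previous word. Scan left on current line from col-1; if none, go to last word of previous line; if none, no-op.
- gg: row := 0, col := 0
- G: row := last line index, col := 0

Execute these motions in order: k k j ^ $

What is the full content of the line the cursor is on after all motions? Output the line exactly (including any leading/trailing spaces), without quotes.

Answer:    star  leaf fire bird

Derivation:
After 1 (k): row=0 col=0 char='s'
After 2 (k): row=0 col=0 char='s'
After 3 (j): row=1 col=0 char='_'
After 4 (^): row=1 col=3 char='s'
After 5 ($): row=1 col=22 char='d'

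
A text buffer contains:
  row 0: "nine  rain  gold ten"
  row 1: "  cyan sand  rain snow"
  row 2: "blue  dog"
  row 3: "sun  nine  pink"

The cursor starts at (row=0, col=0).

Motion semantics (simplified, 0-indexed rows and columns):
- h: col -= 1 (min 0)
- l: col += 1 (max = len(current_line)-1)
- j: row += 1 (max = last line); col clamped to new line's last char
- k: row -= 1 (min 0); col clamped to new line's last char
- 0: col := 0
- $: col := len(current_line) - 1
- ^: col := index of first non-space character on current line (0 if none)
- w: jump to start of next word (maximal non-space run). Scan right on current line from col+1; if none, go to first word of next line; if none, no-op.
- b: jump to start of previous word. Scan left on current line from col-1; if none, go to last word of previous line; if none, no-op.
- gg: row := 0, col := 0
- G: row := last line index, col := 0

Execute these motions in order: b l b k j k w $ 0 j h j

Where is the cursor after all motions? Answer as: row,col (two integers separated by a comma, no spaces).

Answer: 2,0

Derivation:
After 1 (b): row=0 col=0 char='n'
After 2 (l): row=0 col=1 char='i'
After 3 (b): row=0 col=0 char='n'
After 4 (k): row=0 col=0 char='n'
After 5 (j): row=1 col=0 char='_'
After 6 (k): row=0 col=0 char='n'
After 7 (w): row=0 col=6 char='r'
After 8 ($): row=0 col=19 char='n'
After 9 (0): row=0 col=0 char='n'
After 10 (j): row=1 col=0 char='_'
After 11 (h): row=1 col=0 char='_'
After 12 (j): row=2 col=0 char='b'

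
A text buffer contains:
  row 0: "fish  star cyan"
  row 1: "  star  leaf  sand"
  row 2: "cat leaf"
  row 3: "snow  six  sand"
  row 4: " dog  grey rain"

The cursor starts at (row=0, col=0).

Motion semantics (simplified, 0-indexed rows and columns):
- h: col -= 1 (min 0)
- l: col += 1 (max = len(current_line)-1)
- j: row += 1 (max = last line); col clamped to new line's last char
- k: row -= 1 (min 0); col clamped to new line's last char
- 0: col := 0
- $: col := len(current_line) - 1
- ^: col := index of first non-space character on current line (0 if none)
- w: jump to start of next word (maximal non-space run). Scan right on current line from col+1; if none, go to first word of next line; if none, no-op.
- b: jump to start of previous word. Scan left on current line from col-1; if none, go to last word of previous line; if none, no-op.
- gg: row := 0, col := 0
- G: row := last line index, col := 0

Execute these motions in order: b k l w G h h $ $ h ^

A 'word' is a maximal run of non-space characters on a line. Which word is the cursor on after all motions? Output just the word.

After 1 (b): row=0 col=0 char='f'
After 2 (k): row=0 col=0 char='f'
After 3 (l): row=0 col=1 char='i'
After 4 (w): row=0 col=6 char='s'
After 5 (G): row=4 col=0 char='_'
After 6 (h): row=4 col=0 char='_'
After 7 (h): row=4 col=0 char='_'
After 8 ($): row=4 col=14 char='n'
After 9 ($): row=4 col=14 char='n'
After 10 (h): row=4 col=13 char='i'
After 11 (^): row=4 col=1 char='d'

Answer: dog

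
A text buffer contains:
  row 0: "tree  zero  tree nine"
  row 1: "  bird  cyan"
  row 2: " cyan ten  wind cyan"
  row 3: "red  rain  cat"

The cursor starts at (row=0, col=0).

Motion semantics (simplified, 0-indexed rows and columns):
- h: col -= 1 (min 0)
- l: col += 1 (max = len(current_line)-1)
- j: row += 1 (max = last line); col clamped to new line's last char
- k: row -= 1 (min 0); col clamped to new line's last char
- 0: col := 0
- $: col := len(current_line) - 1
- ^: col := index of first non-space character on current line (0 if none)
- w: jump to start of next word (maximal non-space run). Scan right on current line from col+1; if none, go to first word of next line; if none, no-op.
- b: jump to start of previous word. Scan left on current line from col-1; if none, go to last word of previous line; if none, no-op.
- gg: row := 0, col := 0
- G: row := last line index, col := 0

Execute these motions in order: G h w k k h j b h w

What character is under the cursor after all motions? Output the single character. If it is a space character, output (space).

Answer: c

Derivation:
After 1 (G): row=3 col=0 char='r'
After 2 (h): row=3 col=0 char='r'
After 3 (w): row=3 col=5 char='r'
After 4 (k): row=2 col=5 char='_'
After 5 (k): row=1 col=5 char='d'
After 6 (h): row=1 col=4 char='r'
After 7 (j): row=2 col=4 char='n'
After 8 (b): row=2 col=1 char='c'
After 9 (h): row=2 col=0 char='_'
After 10 (w): row=2 col=1 char='c'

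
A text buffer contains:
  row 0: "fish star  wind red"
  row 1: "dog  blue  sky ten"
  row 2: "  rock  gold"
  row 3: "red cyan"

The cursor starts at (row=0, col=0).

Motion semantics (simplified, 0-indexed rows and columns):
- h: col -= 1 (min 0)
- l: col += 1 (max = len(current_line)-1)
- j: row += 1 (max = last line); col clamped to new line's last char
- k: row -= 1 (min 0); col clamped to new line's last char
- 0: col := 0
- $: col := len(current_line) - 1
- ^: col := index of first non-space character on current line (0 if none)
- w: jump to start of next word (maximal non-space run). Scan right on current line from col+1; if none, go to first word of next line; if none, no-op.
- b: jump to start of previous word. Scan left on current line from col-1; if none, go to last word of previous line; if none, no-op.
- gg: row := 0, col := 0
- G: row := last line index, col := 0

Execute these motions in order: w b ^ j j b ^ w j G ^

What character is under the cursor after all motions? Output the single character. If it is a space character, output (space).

Answer: r

Derivation:
After 1 (w): row=0 col=5 char='s'
After 2 (b): row=0 col=0 char='f'
After 3 (^): row=0 col=0 char='f'
After 4 (j): row=1 col=0 char='d'
After 5 (j): row=2 col=0 char='_'
After 6 (b): row=1 col=15 char='t'
After 7 (^): row=1 col=0 char='d'
After 8 (w): row=1 col=5 char='b'
After 9 (j): row=2 col=5 char='k'
After 10 (G): row=3 col=0 char='r'
After 11 (^): row=3 col=0 char='r'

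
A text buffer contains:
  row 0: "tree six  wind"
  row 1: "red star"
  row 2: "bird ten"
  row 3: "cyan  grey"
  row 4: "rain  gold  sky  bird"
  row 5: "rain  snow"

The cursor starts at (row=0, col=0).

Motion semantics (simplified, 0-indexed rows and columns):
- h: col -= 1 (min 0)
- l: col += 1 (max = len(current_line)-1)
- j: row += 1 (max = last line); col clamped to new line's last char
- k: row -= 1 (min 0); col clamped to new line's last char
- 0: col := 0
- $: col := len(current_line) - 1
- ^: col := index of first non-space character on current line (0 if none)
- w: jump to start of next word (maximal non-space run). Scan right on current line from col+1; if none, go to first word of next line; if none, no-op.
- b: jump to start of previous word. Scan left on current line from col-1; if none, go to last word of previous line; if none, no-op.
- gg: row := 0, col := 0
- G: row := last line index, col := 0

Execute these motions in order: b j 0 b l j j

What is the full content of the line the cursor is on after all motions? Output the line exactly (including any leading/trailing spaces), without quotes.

Answer: bird ten

Derivation:
After 1 (b): row=0 col=0 char='t'
After 2 (j): row=1 col=0 char='r'
After 3 (0): row=1 col=0 char='r'
After 4 (b): row=0 col=10 char='w'
After 5 (l): row=0 col=11 char='i'
After 6 (j): row=1 col=7 char='r'
After 7 (j): row=2 col=7 char='n'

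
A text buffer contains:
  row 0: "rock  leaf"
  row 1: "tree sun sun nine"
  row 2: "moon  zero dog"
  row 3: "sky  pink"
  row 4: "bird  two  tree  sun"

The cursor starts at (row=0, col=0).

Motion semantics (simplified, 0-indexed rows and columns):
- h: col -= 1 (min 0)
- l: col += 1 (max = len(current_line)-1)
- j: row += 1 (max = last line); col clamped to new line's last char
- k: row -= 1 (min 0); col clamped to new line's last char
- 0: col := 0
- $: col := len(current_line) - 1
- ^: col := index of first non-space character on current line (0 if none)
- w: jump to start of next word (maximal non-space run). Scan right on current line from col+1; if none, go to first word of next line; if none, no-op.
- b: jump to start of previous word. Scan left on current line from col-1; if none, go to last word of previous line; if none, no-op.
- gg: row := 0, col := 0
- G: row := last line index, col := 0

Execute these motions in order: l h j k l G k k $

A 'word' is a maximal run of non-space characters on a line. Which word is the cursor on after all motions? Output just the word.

Answer: dog

Derivation:
After 1 (l): row=0 col=1 char='o'
After 2 (h): row=0 col=0 char='r'
After 3 (j): row=1 col=0 char='t'
After 4 (k): row=0 col=0 char='r'
After 5 (l): row=0 col=1 char='o'
After 6 (G): row=4 col=0 char='b'
After 7 (k): row=3 col=0 char='s'
After 8 (k): row=2 col=0 char='m'
After 9 ($): row=2 col=13 char='g'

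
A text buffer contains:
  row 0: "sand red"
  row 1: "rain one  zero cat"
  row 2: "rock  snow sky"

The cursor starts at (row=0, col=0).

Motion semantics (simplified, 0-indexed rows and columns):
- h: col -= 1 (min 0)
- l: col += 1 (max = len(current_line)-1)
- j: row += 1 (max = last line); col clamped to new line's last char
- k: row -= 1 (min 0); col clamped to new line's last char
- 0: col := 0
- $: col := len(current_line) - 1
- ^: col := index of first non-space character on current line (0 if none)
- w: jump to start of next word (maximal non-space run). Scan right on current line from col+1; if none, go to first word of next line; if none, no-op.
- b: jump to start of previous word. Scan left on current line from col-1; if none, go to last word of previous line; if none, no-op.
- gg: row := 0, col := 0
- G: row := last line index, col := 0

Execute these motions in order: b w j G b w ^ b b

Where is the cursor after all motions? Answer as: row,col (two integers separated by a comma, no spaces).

Answer: 1,10

Derivation:
After 1 (b): row=0 col=0 char='s'
After 2 (w): row=0 col=5 char='r'
After 3 (j): row=1 col=5 char='o'
After 4 (G): row=2 col=0 char='r'
After 5 (b): row=1 col=15 char='c'
After 6 (w): row=2 col=0 char='r'
After 7 (^): row=2 col=0 char='r'
After 8 (b): row=1 col=15 char='c'
After 9 (b): row=1 col=10 char='z'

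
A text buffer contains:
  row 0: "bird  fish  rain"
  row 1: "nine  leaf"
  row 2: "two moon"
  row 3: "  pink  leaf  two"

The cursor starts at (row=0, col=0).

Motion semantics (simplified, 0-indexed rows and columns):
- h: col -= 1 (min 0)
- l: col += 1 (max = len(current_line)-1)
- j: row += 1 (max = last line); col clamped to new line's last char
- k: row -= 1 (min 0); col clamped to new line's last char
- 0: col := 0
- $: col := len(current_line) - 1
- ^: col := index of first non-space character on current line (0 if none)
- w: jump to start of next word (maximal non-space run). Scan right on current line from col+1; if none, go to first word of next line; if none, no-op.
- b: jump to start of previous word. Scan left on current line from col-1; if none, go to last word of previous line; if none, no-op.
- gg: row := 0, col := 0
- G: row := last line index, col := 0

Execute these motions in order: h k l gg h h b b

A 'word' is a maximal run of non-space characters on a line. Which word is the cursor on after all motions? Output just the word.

After 1 (h): row=0 col=0 char='b'
After 2 (k): row=0 col=0 char='b'
After 3 (l): row=0 col=1 char='i'
After 4 (gg): row=0 col=0 char='b'
After 5 (h): row=0 col=0 char='b'
After 6 (h): row=0 col=0 char='b'
After 7 (b): row=0 col=0 char='b'
After 8 (b): row=0 col=0 char='b'

Answer: bird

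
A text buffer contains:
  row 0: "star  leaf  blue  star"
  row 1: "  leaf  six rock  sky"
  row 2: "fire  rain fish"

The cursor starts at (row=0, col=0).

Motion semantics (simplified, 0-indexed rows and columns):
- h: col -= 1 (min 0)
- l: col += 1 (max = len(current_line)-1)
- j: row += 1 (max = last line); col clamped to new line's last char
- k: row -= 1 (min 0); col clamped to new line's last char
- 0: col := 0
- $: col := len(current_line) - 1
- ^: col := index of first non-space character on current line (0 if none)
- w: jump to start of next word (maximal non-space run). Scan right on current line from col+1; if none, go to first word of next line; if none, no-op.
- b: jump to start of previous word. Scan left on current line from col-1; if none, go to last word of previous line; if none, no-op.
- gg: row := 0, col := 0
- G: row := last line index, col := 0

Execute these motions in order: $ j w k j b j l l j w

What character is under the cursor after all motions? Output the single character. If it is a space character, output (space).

Answer: h

Derivation:
After 1 ($): row=0 col=21 char='r'
After 2 (j): row=1 col=20 char='y'
After 3 (w): row=2 col=0 char='f'
After 4 (k): row=1 col=0 char='_'
After 5 (j): row=2 col=0 char='f'
After 6 (b): row=1 col=18 char='s'
After 7 (j): row=2 col=14 char='h'
After 8 (l): row=2 col=14 char='h'
After 9 (l): row=2 col=14 char='h'
After 10 (j): row=2 col=14 char='h'
After 11 (w): row=2 col=14 char='h'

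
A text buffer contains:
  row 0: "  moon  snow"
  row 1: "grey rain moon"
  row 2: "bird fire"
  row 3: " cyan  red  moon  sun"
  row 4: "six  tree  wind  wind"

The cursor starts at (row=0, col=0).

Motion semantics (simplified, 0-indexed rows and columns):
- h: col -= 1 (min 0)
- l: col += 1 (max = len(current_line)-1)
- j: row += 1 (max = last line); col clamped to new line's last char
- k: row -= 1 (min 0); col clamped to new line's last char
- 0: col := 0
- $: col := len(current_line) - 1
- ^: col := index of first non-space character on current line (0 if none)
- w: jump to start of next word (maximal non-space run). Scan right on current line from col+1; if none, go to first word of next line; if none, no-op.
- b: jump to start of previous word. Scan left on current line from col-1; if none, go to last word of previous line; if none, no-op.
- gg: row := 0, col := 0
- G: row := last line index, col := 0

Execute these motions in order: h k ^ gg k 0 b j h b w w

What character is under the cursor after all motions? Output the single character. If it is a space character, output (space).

After 1 (h): row=0 col=0 char='_'
After 2 (k): row=0 col=0 char='_'
After 3 (^): row=0 col=2 char='m'
After 4 (gg): row=0 col=0 char='_'
After 5 (k): row=0 col=0 char='_'
After 6 (0): row=0 col=0 char='_'
After 7 (b): row=0 col=0 char='_'
After 8 (j): row=1 col=0 char='g'
After 9 (h): row=1 col=0 char='g'
After 10 (b): row=0 col=8 char='s'
After 11 (w): row=1 col=0 char='g'
After 12 (w): row=1 col=5 char='r'

Answer: r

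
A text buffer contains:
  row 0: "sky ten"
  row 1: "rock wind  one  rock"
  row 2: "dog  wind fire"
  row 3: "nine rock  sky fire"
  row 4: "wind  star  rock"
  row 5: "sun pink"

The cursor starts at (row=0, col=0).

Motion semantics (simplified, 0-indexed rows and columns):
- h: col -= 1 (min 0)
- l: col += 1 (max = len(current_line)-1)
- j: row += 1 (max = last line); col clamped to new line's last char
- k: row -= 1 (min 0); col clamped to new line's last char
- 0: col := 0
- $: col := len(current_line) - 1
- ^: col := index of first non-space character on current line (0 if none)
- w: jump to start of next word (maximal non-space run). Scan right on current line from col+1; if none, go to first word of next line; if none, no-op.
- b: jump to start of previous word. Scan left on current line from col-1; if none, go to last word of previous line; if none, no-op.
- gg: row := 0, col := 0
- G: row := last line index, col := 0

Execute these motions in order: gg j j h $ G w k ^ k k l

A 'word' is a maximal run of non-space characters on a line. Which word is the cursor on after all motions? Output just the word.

After 1 (gg): row=0 col=0 char='s'
After 2 (j): row=1 col=0 char='r'
After 3 (j): row=2 col=0 char='d'
After 4 (h): row=2 col=0 char='d'
After 5 ($): row=2 col=13 char='e'
After 6 (G): row=5 col=0 char='s'
After 7 (w): row=5 col=4 char='p'
After 8 (k): row=4 col=4 char='_'
After 9 (^): row=4 col=0 char='w'
After 10 (k): row=3 col=0 char='n'
After 11 (k): row=2 col=0 char='d'
After 12 (l): row=2 col=1 char='o'

Answer: dog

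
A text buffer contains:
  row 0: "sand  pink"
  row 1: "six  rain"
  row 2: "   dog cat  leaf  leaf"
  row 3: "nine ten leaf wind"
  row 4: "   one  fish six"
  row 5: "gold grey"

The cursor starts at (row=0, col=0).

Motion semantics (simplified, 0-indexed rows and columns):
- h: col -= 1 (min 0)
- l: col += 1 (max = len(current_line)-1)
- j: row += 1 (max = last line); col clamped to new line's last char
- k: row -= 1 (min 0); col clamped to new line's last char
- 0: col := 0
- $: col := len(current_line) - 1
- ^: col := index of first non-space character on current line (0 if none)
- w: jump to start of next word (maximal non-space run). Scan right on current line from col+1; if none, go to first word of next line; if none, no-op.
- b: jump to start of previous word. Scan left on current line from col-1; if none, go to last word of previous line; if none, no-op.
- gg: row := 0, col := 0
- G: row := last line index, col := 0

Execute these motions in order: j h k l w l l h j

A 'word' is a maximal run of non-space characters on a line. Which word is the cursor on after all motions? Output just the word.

After 1 (j): row=1 col=0 char='s'
After 2 (h): row=1 col=0 char='s'
After 3 (k): row=0 col=0 char='s'
After 4 (l): row=0 col=1 char='a'
After 5 (w): row=0 col=6 char='p'
After 6 (l): row=0 col=7 char='i'
After 7 (l): row=0 col=8 char='n'
After 8 (h): row=0 col=7 char='i'
After 9 (j): row=1 col=7 char='i'

Answer: rain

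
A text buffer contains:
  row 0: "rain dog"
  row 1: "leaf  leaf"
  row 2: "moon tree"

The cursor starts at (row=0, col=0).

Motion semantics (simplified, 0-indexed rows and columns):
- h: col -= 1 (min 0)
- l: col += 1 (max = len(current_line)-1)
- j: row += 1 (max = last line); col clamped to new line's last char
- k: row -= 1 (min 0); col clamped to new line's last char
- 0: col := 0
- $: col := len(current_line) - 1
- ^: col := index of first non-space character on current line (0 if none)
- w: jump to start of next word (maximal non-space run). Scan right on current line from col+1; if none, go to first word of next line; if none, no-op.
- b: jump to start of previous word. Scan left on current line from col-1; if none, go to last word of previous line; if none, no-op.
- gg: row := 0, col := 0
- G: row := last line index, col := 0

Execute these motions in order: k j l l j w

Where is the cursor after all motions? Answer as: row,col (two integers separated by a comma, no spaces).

After 1 (k): row=0 col=0 char='r'
After 2 (j): row=1 col=0 char='l'
After 3 (l): row=1 col=1 char='e'
After 4 (l): row=1 col=2 char='a'
After 5 (j): row=2 col=2 char='o'
After 6 (w): row=2 col=5 char='t'

Answer: 2,5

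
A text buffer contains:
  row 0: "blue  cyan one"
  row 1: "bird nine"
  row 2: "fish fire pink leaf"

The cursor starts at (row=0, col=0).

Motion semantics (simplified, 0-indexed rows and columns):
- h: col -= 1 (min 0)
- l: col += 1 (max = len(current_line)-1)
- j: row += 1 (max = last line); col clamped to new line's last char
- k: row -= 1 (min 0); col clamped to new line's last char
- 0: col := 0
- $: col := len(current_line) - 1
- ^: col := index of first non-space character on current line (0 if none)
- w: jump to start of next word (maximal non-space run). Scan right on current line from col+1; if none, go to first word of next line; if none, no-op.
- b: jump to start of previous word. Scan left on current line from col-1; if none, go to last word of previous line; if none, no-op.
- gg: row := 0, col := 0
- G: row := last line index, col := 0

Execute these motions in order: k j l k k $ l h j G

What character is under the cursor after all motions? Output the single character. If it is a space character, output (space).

After 1 (k): row=0 col=0 char='b'
After 2 (j): row=1 col=0 char='b'
After 3 (l): row=1 col=1 char='i'
After 4 (k): row=0 col=1 char='l'
After 5 (k): row=0 col=1 char='l'
After 6 ($): row=0 col=13 char='e'
After 7 (l): row=0 col=13 char='e'
After 8 (h): row=0 col=12 char='n'
After 9 (j): row=1 col=8 char='e'
After 10 (G): row=2 col=0 char='f'

Answer: f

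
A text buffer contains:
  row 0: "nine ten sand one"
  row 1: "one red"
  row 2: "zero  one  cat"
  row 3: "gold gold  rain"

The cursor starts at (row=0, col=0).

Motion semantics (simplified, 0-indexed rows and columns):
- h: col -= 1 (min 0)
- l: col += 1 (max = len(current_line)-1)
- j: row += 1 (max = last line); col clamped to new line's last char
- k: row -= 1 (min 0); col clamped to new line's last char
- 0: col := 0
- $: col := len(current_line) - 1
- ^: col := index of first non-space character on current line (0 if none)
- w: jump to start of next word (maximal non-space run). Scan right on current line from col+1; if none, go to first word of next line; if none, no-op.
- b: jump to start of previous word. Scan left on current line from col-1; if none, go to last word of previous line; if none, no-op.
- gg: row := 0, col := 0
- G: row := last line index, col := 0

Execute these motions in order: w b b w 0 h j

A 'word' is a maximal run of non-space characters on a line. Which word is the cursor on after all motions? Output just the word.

Answer: one

Derivation:
After 1 (w): row=0 col=5 char='t'
After 2 (b): row=0 col=0 char='n'
After 3 (b): row=0 col=0 char='n'
After 4 (w): row=0 col=5 char='t'
After 5 (0): row=0 col=0 char='n'
After 6 (h): row=0 col=0 char='n'
After 7 (j): row=1 col=0 char='o'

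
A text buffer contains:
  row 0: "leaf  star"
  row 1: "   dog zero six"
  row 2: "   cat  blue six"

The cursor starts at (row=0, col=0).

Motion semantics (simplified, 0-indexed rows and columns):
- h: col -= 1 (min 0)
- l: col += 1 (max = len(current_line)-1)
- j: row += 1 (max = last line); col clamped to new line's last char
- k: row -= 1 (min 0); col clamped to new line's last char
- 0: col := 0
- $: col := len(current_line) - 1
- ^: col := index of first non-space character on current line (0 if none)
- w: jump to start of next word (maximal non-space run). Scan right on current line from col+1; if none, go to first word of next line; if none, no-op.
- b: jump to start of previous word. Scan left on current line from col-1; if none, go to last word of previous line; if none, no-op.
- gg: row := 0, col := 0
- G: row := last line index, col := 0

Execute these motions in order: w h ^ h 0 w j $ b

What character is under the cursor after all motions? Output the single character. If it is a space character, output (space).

After 1 (w): row=0 col=6 char='s'
After 2 (h): row=0 col=5 char='_'
After 3 (^): row=0 col=0 char='l'
After 4 (h): row=0 col=0 char='l'
After 5 (0): row=0 col=0 char='l'
After 6 (w): row=0 col=6 char='s'
After 7 (j): row=1 col=6 char='_'
After 8 ($): row=1 col=14 char='x'
After 9 (b): row=1 col=12 char='s'

Answer: s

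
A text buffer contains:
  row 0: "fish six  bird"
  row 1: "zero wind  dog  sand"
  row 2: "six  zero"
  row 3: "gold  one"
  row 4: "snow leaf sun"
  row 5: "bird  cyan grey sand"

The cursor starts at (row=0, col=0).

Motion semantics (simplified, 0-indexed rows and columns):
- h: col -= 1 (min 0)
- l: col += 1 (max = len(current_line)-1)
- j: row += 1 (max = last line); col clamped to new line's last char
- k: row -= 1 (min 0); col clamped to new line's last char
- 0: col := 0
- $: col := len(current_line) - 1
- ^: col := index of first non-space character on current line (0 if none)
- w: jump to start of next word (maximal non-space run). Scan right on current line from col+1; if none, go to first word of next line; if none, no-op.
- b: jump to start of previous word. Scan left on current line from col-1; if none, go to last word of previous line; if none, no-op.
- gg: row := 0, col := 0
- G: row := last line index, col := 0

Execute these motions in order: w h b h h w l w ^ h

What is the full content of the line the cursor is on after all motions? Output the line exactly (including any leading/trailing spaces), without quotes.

Answer: fish six  bird

Derivation:
After 1 (w): row=0 col=5 char='s'
After 2 (h): row=0 col=4 char='_'
After 3 (b): row=0 col=0 char='f'
After 4 (h): row=0 col=0 char='f'
After 5 (h): row=0 col=0 char='f'
After 6 (w): row=0 col=5 char='s'
After 7 (l): row=0 col=6 char='i'
After 8 (w): row=0 col=10 char='b'
After 9 (^): row=0 col=0 char='f'
After 10 (h): row=0 col=0 char='f'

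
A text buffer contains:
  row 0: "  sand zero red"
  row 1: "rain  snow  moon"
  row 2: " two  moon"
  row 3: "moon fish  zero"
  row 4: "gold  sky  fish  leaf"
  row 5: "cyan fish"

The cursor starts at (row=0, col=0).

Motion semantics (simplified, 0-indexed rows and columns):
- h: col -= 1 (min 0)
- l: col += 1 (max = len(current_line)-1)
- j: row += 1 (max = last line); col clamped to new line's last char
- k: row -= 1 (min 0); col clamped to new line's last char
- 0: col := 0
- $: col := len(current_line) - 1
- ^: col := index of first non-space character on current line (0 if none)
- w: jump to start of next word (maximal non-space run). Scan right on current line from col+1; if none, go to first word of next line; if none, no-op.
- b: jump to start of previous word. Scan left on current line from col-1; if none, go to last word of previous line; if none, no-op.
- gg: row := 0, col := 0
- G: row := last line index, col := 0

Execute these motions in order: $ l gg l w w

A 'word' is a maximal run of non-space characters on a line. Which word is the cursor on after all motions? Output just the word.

Answer: zero

Derivation:
After 1 ($): row=0 col=14 char='d'
After 2 (l): row=0 col=14 char='d'
After 3 (gg): row=0 col=0 char='_'
After 4 (l): row=0 col=1 char='_'
After 5 (w): row=0 col=2 char='s'
After 6 (w): row=0 col=7 char='z'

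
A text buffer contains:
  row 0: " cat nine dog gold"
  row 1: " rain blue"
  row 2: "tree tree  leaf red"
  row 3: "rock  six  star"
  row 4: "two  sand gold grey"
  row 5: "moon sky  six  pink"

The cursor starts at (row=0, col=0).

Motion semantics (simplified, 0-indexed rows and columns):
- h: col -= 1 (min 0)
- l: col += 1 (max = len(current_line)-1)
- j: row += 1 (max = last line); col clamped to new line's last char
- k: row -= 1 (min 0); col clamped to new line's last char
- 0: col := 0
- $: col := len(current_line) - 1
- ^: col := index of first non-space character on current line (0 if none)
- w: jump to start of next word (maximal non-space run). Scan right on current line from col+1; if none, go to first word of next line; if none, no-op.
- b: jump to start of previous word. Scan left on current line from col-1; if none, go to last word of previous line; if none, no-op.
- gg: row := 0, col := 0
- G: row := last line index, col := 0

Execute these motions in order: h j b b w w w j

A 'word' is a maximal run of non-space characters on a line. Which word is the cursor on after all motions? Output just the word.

After 1 (h): row=0 col=0 char='_'
After 2 (j): row=1 col=0 char='_'
After 3 (b): row=0 col=14 char='g'
After 4 (b): row=0 col=10 char='d'
After 5 (w): row=0 col=14 char='g'
After 6 (w): row=1 col=1 char='r'
After 7 (w): row=1 col=6 char='b'
After 8 (j): row=2 col=6 char='r'

Answer: tree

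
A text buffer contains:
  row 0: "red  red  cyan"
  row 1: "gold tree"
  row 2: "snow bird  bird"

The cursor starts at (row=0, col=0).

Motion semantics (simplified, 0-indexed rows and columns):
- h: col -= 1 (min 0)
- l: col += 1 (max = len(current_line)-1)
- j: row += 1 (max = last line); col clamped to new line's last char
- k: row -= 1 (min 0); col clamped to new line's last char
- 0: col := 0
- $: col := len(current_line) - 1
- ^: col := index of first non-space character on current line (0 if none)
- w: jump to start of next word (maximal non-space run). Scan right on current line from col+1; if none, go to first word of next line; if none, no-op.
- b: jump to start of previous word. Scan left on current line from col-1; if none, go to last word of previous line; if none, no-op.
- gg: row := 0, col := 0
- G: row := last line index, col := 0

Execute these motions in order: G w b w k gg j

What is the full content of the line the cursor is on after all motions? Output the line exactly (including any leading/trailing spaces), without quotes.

After 1 (G): row=2 col=0 char='s'
After 2 (w): row=2 col=5 char='b'
After 3 (b): row=2 col=0 char='s'
After 4 (w): row=2 col=5 char='b'
After 5 (k): row=1 col=5 char='t'
After 6 (gg): row=0 col=0 char='r'
After 7 (j): row=1 col=0 char='g'

Answer: gold tree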